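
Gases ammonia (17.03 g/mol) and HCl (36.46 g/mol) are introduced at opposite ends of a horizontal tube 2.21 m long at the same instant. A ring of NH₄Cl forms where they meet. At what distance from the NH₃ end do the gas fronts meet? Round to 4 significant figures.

1.313 m

The fronts meet when d_NH₃ + d_HCl = L with d_NH₃/d_HCl = √(M_HCl/M_NH₃) (Graham's law). Here √(M_HCl/M_NH₃) = √(36.46/17.03) = 1.463.
With d_NH₃ + d_HCl = 2.21 m, d_HCl = 2.21/(1 + 1.463) = 0.8972 m.
d_NH₃ = 2.21 − 0.8972 = 1.313 m.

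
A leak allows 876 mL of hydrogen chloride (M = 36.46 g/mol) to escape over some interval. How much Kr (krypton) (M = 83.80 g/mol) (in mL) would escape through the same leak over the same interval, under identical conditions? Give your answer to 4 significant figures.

577.8 mL

By Graham's law, rate_Kr/rate_HCl = √(M_HCl/M_Kr) = √(36.46/83.80) = √0.4351 = 0.6596.
So the volume for Kr is 876 × 0.6596 = 577.8 mL.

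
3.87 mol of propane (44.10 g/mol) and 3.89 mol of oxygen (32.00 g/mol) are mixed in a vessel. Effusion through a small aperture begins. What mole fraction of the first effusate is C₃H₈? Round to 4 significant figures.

Rate_i ∝ x_i/√M_i (Graham's law weighted by mole fraction), so the effusate composition follows n_i/√M_i.
Mole fraction of C₃H₈ in the effusate = (n_C₃H₈/√M_C₃H₈) / (n_C₃H₈/√M_C₃H₈ + n_O₂/√M_O₂)
= (3.87/√44.10) / (3.87/√44.10 + 3.89/√32.00) = 0.5828/(0.5828 + 0.6877) = 0.4587.

0.4587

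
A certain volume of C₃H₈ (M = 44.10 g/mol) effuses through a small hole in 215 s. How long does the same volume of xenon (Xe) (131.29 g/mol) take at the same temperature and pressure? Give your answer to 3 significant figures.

From Graham's law, t_Xe/t_C₃H₈ = √(M_Xe/M_C₃H₈) = √(131.29/44.10) = √2.977 = 1.725.
So the time for Xe is 215 × 1.725 = 371 s.

371 s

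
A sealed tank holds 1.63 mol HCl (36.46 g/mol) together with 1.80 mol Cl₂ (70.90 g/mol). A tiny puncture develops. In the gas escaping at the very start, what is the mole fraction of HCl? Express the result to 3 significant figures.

0.558

Rate_i ∝ x_i/√M_i (Graham's law weighted by mole fraction), so the effusate composition follows n_i/√M_i.
x_HCl(eff) = (n_HCl/√M_HCl) / (n_HCl/√M_HCl + n_Cl₂/√M_Cl₂)
= (1.63/√36.46) / (1.63/√36.46 + 1.80/√70.90) = 0.2699/(0.2699 + 0.2138) = 0.558.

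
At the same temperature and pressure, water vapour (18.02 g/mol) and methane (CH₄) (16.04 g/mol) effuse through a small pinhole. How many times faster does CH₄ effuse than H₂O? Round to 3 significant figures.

1.06

By Graham's law, rate_CH₄/rate_H₂O = √(M_H₂O/M_CH₄) = √(18.02/16.04) = √1.123 = 1.06.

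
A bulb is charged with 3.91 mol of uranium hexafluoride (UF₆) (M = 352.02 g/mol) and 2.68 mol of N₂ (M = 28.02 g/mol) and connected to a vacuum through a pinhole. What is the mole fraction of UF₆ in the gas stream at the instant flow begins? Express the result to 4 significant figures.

Each component's effusion rate ∝ (its partial pressure)·(1/√M) ∝ n_i/√M_i.
So x_UF₆ in the escaping gas = (n_UF₆/√M_UF₆) / Σ(n_i/√M_i)
= (3.91/√352.02) / (3.91/√352.02 + 2.68/√28.02) = 0.2084/(0.2084 + 0.5063) = 0.2916.

0.2916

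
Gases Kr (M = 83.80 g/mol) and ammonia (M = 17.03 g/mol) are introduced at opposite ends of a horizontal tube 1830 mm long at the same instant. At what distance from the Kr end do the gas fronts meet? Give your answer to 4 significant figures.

Distances travelled in equal time are proportional to diffusion rates, so d_Kr/d_NH₃ = √(M_NH₃/M_Kr) = √(17.03/83.80) = 0.4508.
With d_Kr + d_NH₃ = 1830 mm, d_NH₃ = 1830/(1 + 0.4508) = 1261 mm.
d_Kr = 1830 − 1261 = 568.6 mm.

568.6 mm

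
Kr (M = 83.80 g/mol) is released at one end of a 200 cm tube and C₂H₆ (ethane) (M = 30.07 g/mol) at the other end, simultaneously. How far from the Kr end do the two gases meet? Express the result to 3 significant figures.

Graham's law gives d_Kr/d_C₂H₆ = rate_Kr/rate_C₂H₆ = √(M_C₂H₆/M_Kr) = √(30.07/83.80) = 0.5990.
With d_Kr + d_C₂H₆ = 200 cm, d_C₂H₆ = 200/(1 + 0.5990) = 125.1 cm.
d_Kr = 200 − 125.1 = 74.9 cm.

74.9 cm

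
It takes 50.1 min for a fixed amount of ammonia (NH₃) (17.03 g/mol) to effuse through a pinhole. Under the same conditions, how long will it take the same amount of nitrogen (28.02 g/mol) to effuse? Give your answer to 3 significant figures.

64.3 min

From Graham's law, t_N₂/t_NH₃ = √(M_N₂/M_NH₃) = √(28.02/17.03) = √1.645 = 1.283.
So the time for N₂ is 50.1 × 1.283 = 64.3 min.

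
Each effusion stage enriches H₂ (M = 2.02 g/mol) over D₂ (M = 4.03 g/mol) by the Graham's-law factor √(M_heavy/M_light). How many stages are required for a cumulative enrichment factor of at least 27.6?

10

Single-stage factor α = √(4.03/2.02), so ln α = ½ ln(1.99505) = 0.3453.
Need α^N ≥ 27.6 ⇒ N ≥ ln(27.6) / ln α = 3.318 / 0.3453 = 9.61.
Minimum whole number of stages: N = 10.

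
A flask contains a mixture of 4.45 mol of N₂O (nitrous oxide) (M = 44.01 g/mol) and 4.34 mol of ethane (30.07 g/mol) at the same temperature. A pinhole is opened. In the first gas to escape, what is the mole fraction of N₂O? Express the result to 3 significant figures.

0.459

Each component's effusion rate ∝ (its partial pressure)·(1/√M) ∝ n_i/√M_i.
Mole fraction of N₂O in the effusate = (n_N₂O/√M_N₂O) / (n_N₂O/√M_N₂O + n_C₂H₆/√M_C₂H₆)
= (4.45/√44.01) / (4.45/√44.01 + 4.34/√30.07) = 0.6708/(0.6708 + 0.7914) = 0.459.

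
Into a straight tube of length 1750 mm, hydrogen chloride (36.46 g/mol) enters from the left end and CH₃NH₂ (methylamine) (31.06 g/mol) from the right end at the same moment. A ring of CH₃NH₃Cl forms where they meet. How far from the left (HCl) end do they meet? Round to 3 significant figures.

Distances travelled in equal time are proportional to diffusion rates, so d_HCl/d_CH₃NH₂ = √(M_CH₃NH₂/M_HCl) = √(31.06/36.46) = 0.9230.
With d_HCl + d_CH₃NH₂ = 1750 mm, d_CH₃NH₂ = 1750/(1 + 0.9230) = 910.0 mm.
d_HCl = 1750 − 910.0 = 840 mm.

840 mm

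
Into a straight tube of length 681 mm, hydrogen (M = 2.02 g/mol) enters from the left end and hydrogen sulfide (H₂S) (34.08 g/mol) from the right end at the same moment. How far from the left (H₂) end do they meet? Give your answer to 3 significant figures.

The fronts meet when d_H₂ + d_H₂S = L with d_H₂/d_H₂S = √(M_H₂S/M_H₂) (Graham's law). Here √(M_H₂S/M_H₂) = √(34.08/2.02) = 4.107.
With d_H₂ + d_H₂S = 681 mm, d_H₂S = 681/(1 + 4.107) = 133.3 mm.
d_H₂ = 681 − 133.3 = 548 mm.

548 mm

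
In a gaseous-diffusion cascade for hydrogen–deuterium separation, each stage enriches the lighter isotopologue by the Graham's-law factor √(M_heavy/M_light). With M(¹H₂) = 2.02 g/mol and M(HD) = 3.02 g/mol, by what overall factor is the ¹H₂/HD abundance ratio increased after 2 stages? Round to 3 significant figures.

After 2 stages the ratio has grown by (√(3.02/2.02))^2 = (3.02/2.02)^(2/2).
= 1.49505^1 = 1.50.

1.50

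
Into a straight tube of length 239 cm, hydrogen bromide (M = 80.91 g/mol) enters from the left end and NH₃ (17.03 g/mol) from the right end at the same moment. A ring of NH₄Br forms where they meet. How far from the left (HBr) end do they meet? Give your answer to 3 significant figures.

Distances travelled in equal time are proportional to diffusion rates, so d_HBr/d_NH₃ = √(M_NH₃/M_HBr) = √(17.03/80.91) = 0.4588.
With d_HBr + d_NH₃ = 239 cm, d_NH₃ = 239/(1 + 0.4588) = 163.8 cm.
d_HBr = 239 − 163.8 = 75.2 cm.

75.2 cm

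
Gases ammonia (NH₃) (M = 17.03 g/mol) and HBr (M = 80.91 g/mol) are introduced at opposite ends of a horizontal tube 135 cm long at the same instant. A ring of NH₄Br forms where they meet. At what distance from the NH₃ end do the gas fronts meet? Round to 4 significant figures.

92.54 cm

The fronts meet when d_NH₃ + d_HBr = L with d_NH₃/d_HBr = √(M_HBr/M_NH₃) (Graham's law). Here √(M_HBr/M_NH₃) = √(80.91/17.03) = 2.180.
With d_NH₃ + d_HBr = 135 cm, d_HBr = 135/(1 + 2.180) = 42.46 cm.
d_NH₃ = 135 − 42.46 = 92.54 cm.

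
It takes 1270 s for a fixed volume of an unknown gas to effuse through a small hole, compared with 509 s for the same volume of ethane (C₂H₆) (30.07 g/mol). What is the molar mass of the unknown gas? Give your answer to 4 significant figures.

Graham's law gives t_X/t_C₂H₆ = √(M_X/M_C₂H₆).
1270/509 = 2.495 = √(M_X/30.07)
M_X = 30.07 × 2.495² = 30.07 × 6.225 = 187.2 g/mol

187.2 g/mol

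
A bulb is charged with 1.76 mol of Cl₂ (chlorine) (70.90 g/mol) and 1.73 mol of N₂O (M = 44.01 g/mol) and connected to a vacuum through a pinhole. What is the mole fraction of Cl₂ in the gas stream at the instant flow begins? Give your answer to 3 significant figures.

0.445

Each component's effusion rate ∝ (its partial pressure)·(1/√M) ∝ n_i/√M_i.
Mole fraction of Cl₂ in the effusate = (n_Cl₂/√M_Cl₂) / (n_Cl₂/√M_Cl₂ + n_N₂O/√M_N₂O)
= (1.76/√70.90) / (1.76/√70.90 + 1.73/√44.01) = 0.2090/(0.2090 + 0.2608) = 0.445.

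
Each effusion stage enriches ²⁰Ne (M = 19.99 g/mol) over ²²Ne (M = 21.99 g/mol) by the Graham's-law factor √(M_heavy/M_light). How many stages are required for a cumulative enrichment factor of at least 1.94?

Single-stage factor α = √(21.99/19.99), so ln α = ½ ln(1.10005) = 0.04768.
Need α^N ≥ 1.94 ⇒ N ≥ ln(1.94) / ln α = 0.6627 / 0.04768 = 13.90.
Minimum whole number of stages: N = 14.

14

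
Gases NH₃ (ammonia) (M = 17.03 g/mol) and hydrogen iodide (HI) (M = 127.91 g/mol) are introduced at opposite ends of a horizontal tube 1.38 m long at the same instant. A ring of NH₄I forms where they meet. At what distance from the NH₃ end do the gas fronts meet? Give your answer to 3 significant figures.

Graham's law gives d_NH₃/d_HI = rate_NH₃/rate_HI = √(M_HI/M_NH₃) = √(127.91/17.03) = 2.741.
With d_NH₃ + d_HI = 1.38 m, d_HI = 1.38/(1 + 2.741) = 0.3689 m.
d_NH₃ = 1.38 − 0.3689 = 1.01 m.

1.01 m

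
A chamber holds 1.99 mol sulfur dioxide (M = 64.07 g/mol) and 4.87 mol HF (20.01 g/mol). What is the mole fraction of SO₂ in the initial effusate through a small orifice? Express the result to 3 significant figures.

0.186

The effusion rate of species i is ∝ p_i/√M_i ∝ n_i/√M_i.
Mole fraction of SO₂ in the effusate = (n_SO₂/√M_SO₂) / (n_SO₂/√M_SO₂ + n_HF/√M_HF)
= (1.99/√64.07) / (1.99/√64.07 + 4.87/√20.01) = 0.2486/(0.2486 + 1.089) = 0.186.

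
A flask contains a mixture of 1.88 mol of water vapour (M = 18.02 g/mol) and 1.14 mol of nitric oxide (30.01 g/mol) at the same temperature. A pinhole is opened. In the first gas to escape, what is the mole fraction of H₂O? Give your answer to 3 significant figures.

0.680

Effusion rate of each component ∝ n_i/√M_i (partial pressure × 1/√M).
So x_H₂O in the escaping gas = (n_H₂O/√M_H₂O) / Σ(n_i/√M_i)
= (1.88/√18.02) / (1.88/√18.02 + 1.14/√30.01) = 0.4429/(0.4429 + 0.2081) = 0.680.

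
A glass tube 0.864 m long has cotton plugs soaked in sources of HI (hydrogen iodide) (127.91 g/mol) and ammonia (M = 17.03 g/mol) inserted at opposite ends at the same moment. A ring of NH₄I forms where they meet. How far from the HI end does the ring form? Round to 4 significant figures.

Graham's law gives d_HI/d_NH₃ = rate_HI/rate_NH₃ = √(M_NH₃/M_HI) = √(17.03/127.91) = 0.3649.
With d_HI + d_NH₃ = 0.864 m, d_NH₃ = 0.864/(1 + 0.3649) = 0.6330 m.
d_HI = 0.864 − 0.6330 = 0.2310 m.

0.2310 m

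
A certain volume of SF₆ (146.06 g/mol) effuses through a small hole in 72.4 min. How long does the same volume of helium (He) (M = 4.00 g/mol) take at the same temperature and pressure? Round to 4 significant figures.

11.98 min

Graham's law gives t_He/t_SF₆ = √(M_He/M_SF₆) = √(4.00/146.06) = √0.02739 = 0.1655.
So the time for He is 72.4 × 0.1655 = 11.98 min.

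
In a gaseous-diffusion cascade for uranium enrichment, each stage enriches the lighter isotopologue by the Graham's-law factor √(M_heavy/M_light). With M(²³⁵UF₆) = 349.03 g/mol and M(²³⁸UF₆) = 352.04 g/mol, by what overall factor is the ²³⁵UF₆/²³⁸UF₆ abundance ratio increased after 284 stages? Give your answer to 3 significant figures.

Overall factor = α^284 with α = √(352.04/349.03), i.e. (352.04/349.03)^(284/2).
= 1.00862^142 = 3.38.

3.38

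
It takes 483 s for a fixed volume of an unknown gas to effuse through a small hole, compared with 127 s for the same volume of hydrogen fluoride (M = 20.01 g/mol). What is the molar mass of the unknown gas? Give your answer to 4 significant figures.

289.4 g/mol

Since effusion rate ∝ 1/√M, t_X/t_HF = √(M_X/M_HF).
483/127 = 3.803 = √(M_X/20.01)
M_X = 20.01 × 3.803² = 20.01 × 14.46 = 289.4 g/mol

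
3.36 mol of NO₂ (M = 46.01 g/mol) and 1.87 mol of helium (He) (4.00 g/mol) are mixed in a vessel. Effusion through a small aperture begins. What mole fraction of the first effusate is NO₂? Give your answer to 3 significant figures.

0.346

Each component's effusion rate ∝ (its partial pressure)·(1/√M) ∝ n_i/√M_i.
So x_NO₂ in the escaping gas = (n_NO₂/√M_NO₂) / Σ(n_i/√M_i)
= (3.36/√46.01) / (3.36/√46.01 + 1.87/√4.00) = 0.4954/(0.4954 + 0.9350) = 0.346.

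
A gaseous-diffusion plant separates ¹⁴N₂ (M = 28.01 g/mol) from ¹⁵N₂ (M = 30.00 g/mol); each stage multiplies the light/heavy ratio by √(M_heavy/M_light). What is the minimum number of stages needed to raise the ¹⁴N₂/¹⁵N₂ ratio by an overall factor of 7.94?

61

Single-stage factor α = √(30.00/28.01), so ln α = ½ ln(1.07105) = 0.03432.
Need α^N ≥ 7.94 ⇒ N ≥ ln(7.94) / ln α = 2.072 / 0.03432 = 60.37.
So at least 61 stages are needed.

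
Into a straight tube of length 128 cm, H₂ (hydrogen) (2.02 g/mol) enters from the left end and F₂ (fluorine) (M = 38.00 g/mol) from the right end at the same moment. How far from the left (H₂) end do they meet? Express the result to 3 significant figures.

Distances travelled in equal time are proportional to diffusion rates, so d_H₂/d_F₂ = √(M_F₂/M_H₂) = √(38.00/2.02) = 4.337.
With d_H₂ + d_F₂ = 128 cm, d_F₂ = 128/(1 + 4.337) = 23.98 cm.
d_H₂ = 128 − 23.98 = 104 cm.

104 cm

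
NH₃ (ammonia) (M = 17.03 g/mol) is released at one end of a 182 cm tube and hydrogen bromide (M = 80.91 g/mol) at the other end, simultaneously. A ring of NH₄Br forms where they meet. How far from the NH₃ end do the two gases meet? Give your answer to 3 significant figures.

The fronts meet when d_NH₃ + d_HBr = L with d_NH₃/d_HBr = √(M_HBr/M_NH₃) (Graham's law). Here √(M_HBr/M_NH₃) = √(80.91/17.03) = 2.180.
With d_NH₃ + d_HBr = 182 cm, d_HBr = 182/(1 + 2.180) = 57.24 cm.
d_NH₃ = 182 − 57.24 = 125 cm.

125 cm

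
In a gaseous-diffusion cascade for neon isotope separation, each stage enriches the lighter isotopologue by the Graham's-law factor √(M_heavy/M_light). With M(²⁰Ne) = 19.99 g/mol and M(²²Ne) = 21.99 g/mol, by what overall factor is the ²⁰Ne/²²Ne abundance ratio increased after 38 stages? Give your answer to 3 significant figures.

6.12

Each stage multiplies the ratio by α = √(21.99/19.99), so after 38 stages the overall factor is α^38 = (21.99/19.99)^(38/2).
= 1.10005^19 = 6.12.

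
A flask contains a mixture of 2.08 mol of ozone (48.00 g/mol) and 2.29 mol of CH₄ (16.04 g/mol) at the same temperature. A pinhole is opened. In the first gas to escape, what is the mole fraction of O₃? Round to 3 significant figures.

Rate_i ∝ x_i/√M_i (Graham's law weighted by mole fraction), so the effusate composition follows n_i/√M_i.
Mole fraction of O₃ in the effusate = (n_O₃/√M_O₃) / (n_O₃/√M_O₃ + n_CH₄/√M_CH₄)
= (2.08/√48.00) / (2.08/√48.00 + 2.29/√16.04) = 0.3002/(0.3002 + 0.5718) = 0.344.

0.344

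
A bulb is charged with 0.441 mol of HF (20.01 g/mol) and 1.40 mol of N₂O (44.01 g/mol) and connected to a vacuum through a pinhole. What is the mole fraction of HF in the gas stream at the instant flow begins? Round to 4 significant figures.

0.3184

Each component's effusion rate ∝ (its partial pressure)·(1/√M) ∝ n_i/√M_i.
So x_HF in the escaping gas = (n_HF/√M_HF) / Σ(n_i/√M_i)
= (0.441/√20.01) / (0.441/√20.01 + 1.40/√44.01) = 0.09859/(0.09859 + 0.2110) = 0.3184.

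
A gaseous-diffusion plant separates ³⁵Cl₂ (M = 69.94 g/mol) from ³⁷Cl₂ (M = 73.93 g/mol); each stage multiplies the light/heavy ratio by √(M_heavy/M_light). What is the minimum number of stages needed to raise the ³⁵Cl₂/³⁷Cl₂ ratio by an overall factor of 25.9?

Single-stage factor α = √(73.93/69.94), so ln α = ½ ln(1.05705) = 0.02774.
Need α^N ≥ 25.9 ⇒ N ≥ ln(25.9) / ln α = 3.254 / 0.02774 = 117.31.
Rounding up, N = 118 stages.

118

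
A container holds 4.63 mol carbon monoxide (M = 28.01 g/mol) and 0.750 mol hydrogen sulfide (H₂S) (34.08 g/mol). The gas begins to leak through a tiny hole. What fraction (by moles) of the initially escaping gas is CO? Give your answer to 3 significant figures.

Rate_i ∝ x_i/√M_i (Graham's law weighted by mole fraction), so the effusate composition follows n_i/√M_i.
Mole fraction of CO in the effusate = (n_CO/√M_CO) / (n_CO/√M_CO + n_H₂S/√M_H₂S)
= (4.63/√28.01) / (4.63/√28.01 + 0.750/√34.08) = 0.8748/(0.8748 + 0.1285) = 0.872.

0.872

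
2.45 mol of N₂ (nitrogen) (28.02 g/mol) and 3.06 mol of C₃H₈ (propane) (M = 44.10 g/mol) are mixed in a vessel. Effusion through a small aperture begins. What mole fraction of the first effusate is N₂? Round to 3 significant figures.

Rate_i ∝ x_i/√M_i (Graham's law weighted by mole fraction), so the effusate composition follows n_i/√M_i.
x_N₂(eff) = (n_N₂/√M_N₂) / (n_N₂/√M_N₂ + n_C₃H₈/√M_C₃H₈)
= (2.45/√28.02) / (2.45/√28.02 + 3.06/√44.10) = 0.4628/(0.4628 + 0.4608) = 0.501.

0.501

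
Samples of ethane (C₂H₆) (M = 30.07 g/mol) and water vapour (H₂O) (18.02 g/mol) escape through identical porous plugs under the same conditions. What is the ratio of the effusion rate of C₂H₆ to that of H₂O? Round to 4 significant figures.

0.7741

By Graham's law, rate_C₂H₆/rate_H₂O = √(M_H₂O/M_C₂H₆) = √(18.02/30.07) = √0.5993 = 0.7741.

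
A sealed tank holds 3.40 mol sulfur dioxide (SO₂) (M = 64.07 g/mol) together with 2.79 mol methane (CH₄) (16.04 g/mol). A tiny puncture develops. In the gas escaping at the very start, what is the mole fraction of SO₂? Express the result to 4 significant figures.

0.3788

The effusion rate of species i is ∝ p_i/√M_i ∝ n_i/√M_i.
x_SO₂(eff) = (n_SO₂/√M_SO₂) / (n_SO₂/√M_SO₂ + n_CH₄/√M_CH₄)
= (3.40/√64.07) / (3.40/√64.07 + 2.79/√16.04) = 0.4248/(0.4248 + 0.6966) = 0.3788.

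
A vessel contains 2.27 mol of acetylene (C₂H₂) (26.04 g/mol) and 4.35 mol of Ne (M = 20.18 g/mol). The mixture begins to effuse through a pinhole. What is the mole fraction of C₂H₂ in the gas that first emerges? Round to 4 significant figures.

Effusion rate of each component ∝ n_i/√M_i (partial pressure × 1/√M).
So x_C₂H₂ in the escaping gas = (n_C₂H₂/√M_C₂H₂) / Σ(n_i/√M_i)
= (2.27/√26.04) / (2.27/√26.04 + 4.35/√20.18) = 0.4448/(0.4448 + 0.9683) = 0.3148.

0.3148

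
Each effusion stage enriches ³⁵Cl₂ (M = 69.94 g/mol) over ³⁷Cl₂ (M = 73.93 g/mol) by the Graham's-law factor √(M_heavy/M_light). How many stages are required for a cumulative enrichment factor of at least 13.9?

With α = √(73.93/69.94) per stage, ln α = ½ ln(1.05705) = 0.02774.
Need α^N ≥ 13.9 ⇒ N ≥ ln(13.9) / ln α = 2.632 / 0.02774 = 94.88.
Minimum whole number of stages: N = 95.

95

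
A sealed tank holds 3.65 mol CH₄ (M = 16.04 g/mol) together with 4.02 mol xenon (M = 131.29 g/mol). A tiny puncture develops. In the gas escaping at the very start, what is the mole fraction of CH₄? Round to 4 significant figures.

The effusion rate of species i is ∝ p_i/√M_i ∝ n_i/√M_i.
Mole fraction of CH₄ in the effusate = (n_CH₄/√M_CH₄) / (n_CH₄/√M_CH₄ + n_Xe/√M_Xe)
= (3.65/√16.04) / (3.65/√16.04 + 4.02/√131.29) = 0.9114/(0.9114 + 0.3508) = 0.7220.

0.7220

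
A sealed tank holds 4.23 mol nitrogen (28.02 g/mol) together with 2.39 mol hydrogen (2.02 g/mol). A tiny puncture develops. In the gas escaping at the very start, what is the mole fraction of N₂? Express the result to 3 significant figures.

Each component's effusion rate ∝ (its partial pressure)·(1/√M) ∝ n_i/√M_i.
Mole fraction of N₂ in the effusate = (n_N₂/√M_N₂) / (n_N₂/√M_N₂ + n_H₂/√M_H₂)
= (4.23/√28.02) / (4.23/√28.02 + 2.39/√2.02) = 0.7991/(0.7991 + 1.682) = 0.322.

0.322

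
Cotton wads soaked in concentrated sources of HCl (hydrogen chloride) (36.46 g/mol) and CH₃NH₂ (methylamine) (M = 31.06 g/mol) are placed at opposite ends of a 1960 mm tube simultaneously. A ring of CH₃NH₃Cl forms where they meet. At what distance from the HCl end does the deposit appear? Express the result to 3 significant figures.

The fronts meet when d_HCl + d_CH₃NH₂ = L with d_HCl/d_CH₃NH₂ = √(M_CH₃NH₂/M_HCl) (Graham's law). Here √(M_CH₃NH₂/M_HCl) = √(31.06/36.46) = 0.9230.
With d_HCl + d_CH₃NH₂ = 1960 mm, d_CH₃NH₂ = 1960/(1 + 0.9230) = 1019 mm.
d_HCl = 1960 − 1019 = 941 mm.

941 mm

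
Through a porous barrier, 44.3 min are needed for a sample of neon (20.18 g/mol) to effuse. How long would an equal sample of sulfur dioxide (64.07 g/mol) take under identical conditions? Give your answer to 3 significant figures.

Using Graham's law: t_SO₂/t_Ne = √(M_SO₂/M_Ne) = √(64.07/20.18) = √3.175 = 1.782.
So the time for SO₂ is 44.3 × 1.782 = 78.9 min.

78.9 min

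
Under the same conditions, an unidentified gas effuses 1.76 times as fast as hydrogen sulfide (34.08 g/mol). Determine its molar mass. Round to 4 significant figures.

11.00 g/mol

By Graham's law, rate_X/rate_H₂S = √(M_H₂S/M_X).
1.76 = √(34.08/M_X)
M_X = 34.08 / 1.76² = 34.08 / 3.098 = 11.00 g/mol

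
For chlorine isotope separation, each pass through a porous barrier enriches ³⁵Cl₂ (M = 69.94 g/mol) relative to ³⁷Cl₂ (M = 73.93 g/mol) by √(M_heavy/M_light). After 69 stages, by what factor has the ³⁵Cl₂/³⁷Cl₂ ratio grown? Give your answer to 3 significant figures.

6.78

Each stage multiplies the ratio by α = √(73.93/69.94), so after 69 stages the overall factor is α^69 = (73.93/69.94)^(69/2).
= 1.05705^(69/2) = 6.78.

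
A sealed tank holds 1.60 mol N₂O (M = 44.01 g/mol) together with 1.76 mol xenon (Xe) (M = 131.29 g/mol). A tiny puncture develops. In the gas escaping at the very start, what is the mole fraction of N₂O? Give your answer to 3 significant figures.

0.611

Each component's effusion rate ∝ (its partial pressure)·(1/√M) ∝ n_i/√M_i.
Mole fraction of N₂O in the effusate = (n_N₂O/√M_N₂O) / (n_N₂O/√M_N₂O + n_Xe/√M_Xe)
= (1.60/√44.01) / (1.60/√44.01 + 1.76/√131.29) = 0.2412/(0.2412 + 0.1536) = 0.611.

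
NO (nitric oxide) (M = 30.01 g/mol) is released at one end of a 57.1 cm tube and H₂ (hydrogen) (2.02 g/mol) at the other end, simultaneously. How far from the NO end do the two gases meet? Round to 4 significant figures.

11.76 cm

Graham's law gives d_NO/d_H₂ = rate_NO/rate_H₂ = √(M_H₂/M_NO) = √(2.02/30.01) = 0.2594.
With d_NO + d_H₂ = 57.1 cm, d_H₂ = 57.1/(1 + 0.2594) = 45.34 cm.
d_NO = 57.1 − 45.34 = 11.76 cm.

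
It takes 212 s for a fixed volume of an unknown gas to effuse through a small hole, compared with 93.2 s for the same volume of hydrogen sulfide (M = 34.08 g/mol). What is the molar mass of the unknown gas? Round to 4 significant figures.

176.3 g/mol

Using Graham's law: t_X/t_H₂S = √(M_X/M_H₂S).
212/93.2 = 2.275 = √(M_X/34.08)
M_X = 34.08 × 2.275² = 34.08 × 5.174 = 176.3 g/mol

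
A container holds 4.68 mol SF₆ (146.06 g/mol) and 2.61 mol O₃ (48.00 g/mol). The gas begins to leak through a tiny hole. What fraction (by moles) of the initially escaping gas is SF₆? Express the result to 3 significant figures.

0.507

Rate_i ∝ x_i/√M_i (Graham's law weighted by mole fraction), so the effusate composition follows n_i/√M_i.
So x_SF₆ in the escaping gas = (n_SF₆/√M_SF₆) / Σ(n_i/√M_i)
= (4.68/√146.06) / (4.68/√146.06 + 2.61/√48.00) = 0.3872/(0.3872 + 0.3767) = 0.507.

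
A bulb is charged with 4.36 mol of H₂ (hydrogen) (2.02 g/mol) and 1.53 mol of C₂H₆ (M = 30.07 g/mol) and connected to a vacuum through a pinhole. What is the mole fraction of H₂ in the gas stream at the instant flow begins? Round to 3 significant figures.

The effusion rate of species i is ∝ p_i/√M_i ∝ n_i/√M_i.
So x_H₂ in the escaping gas = (n_H₂/√M_H₂) / Σ(n_i/√M_i)
= (4.36/√2.02) / (4.36/√2.02 + 1.53/√30.07) = 3.068/(3.068 + 0.2790) = 0.917.

0.917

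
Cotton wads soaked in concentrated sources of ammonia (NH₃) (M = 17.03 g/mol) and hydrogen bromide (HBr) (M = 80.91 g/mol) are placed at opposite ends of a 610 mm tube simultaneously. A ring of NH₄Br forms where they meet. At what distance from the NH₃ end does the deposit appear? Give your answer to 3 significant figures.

The fronts meet when d_NH₃ + d_HBr = L with d_NH₃/d_HBr = √(M_HBr/M_NH₃) (Graham's law). Here √(M_HBr/M_NH₃) = √(80.91/17.03) = 2.180.
With d_NH₃ + d_HBr = 610 mm, d_HBr = 610/(1 + 2.180) = 191.8 mm.
d_NH₃ = 610 − 191.8 = 418 mm.

418 mm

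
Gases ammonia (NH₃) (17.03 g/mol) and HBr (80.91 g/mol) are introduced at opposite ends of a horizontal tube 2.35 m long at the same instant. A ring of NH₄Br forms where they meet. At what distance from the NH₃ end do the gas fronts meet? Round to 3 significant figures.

Distances travelled in equal time are proportional to diffusion rates, so d_NH₃/d_HBr = √(M_HBr/M_NH₃) = √(80.91/17.03) = 2.180.
With d_NH₃ + d_HBr = 2.35 m, d_HBr = 2.35/(1 + 2.180) = 0.7391 m.
d_NH₃ = 2.35 − 0.7391 = 1.61 m.

1.61 m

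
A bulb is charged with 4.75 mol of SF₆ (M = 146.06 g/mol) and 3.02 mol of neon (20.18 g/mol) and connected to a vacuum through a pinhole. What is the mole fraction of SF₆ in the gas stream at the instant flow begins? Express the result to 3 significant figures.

The effusion rate of species i is ∝ p_i/√M_i ∝ n_i/√M_i.
Mole fraction of SF₆ in the effusate = (n_SF₆/√M_SF₆) / (n_SF₆/√M_SF₆ + n_Ne/√M_Ne)
= (4.75/√146.06) / (4.75/√146.06 + 3.02/√20.18) = 0.3930/(0.3930 + 0.6723) = 0.369.

0.369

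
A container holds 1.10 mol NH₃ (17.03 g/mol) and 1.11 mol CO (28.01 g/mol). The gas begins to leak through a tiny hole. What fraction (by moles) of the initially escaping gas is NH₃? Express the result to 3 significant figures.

0.560

Rate_i ∝ x_i/√M_i (Graham's law weighted by mole fraction), so the effusate composition follows n_i/√M_i.
Mole fraction of NH₃ in the effusate = (n_NH₃/√M_NH₃) / (n_NH₃/√M_NH₃ + n_CO/√M_CO)
= (1.10/√17.03) / (1.10/√17.03 + 1.11/√28.01) = 0.2666/(0.2666 + 0.2097) = 0.560.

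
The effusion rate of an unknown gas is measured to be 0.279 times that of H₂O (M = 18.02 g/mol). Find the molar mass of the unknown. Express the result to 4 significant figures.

By Graham's law, rate_X/rate_H₂O = √(M_H₂O/M_X).
0.279 = √(18.02/M_X)
M_X = 18.02 / 0.279² = 18.02 / 0.07784 = 231.5 g/mol

231.5 g/mol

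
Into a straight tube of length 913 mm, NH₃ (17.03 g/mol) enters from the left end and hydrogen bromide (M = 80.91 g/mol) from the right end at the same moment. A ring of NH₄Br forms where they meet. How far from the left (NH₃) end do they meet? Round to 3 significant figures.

In equal time, each gas travels a distance ∝ its rate ∝ 1/√M, so d_NH₃/d_HBr = √(M_HBr/M_NH₃) = √(80.91/17.03) = 2.180.
With d_NH₃ + d_HBr = 913 mm, d_HBr = 913/(1 + 2.180) = 287.1 mm.
d_NH₃ = 913 − 287.1 = 626 mm.

626 mm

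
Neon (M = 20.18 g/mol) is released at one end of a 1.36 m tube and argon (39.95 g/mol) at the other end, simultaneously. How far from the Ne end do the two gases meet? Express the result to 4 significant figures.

0.7950 m

Distances travelled in equal time are proportional to diffusion rates, so d_Ne/d_Ar = √(M_Ar/M_Ne) = √(39.95/20.18) = 1.407.
With d_Ne + d_Ar = 1.36 m, d_Ar = 1.36/(1 + 1.407) = 0.5650 m.
d_Ne = 1.36 − 0.5650 = 0.7950 m.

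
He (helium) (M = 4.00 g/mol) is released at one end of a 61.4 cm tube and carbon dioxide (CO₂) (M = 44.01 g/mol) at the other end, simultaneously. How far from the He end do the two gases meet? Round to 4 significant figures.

In equal time, each gas travels a distance ∝ its rate ∝ 1/√M, so d_He/d_CO₂ = √(M_CO₂/M_He) = √(44.01/4.00) = 3.317.
With d_He + d_CO₂ = 61.4 cm, d_CO₂ = 61.4/(1 + 3.317) = 14.22 cm.
d_He = 61.4 − 14.22 = 47.18 cm.

47.18 cm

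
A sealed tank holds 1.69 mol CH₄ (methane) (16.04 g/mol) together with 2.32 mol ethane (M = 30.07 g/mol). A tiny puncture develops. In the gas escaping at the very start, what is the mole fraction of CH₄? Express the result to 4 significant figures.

0.4993

Rate_i ∝ x_i/√M_i (Graham's law weighted by mole fraction), so the effusate composition follows n_i/√M_i.
x_CH₄(eff) = (n_CH₄/√M_CH₄) / (n_CH₄/√M_CH₄ + n_C₂H₆/√M_C₂H₆)
= (1.69/√16.04) / (1.69/√16.04 + 2.32/√30.07) = 0.4220/(0.4220 + 0.4231) = 0.4993.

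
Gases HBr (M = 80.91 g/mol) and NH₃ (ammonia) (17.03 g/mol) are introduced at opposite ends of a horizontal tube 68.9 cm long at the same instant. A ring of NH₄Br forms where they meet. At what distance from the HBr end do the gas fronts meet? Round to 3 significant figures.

The fronts meet when d_HBr + d_NH₃ = L with d_HBr/d_NH₃ = √(M_NH₃/M_HBr) (Graham's law). Here √(M_NH₃/M_HBr) = √(17.03/80.91) = 0.4588.
With d_HBr + d_NH₃ = 68.9 cm, d_NH₃ = 68.9/(1 + 0.4588) = 47.23 cm.
d_HBr = 68.9 − 47.23 = 21.7 cm.

21.7 cm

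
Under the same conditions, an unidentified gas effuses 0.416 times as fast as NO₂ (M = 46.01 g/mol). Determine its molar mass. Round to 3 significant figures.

Graham's law gives rate_X/rate_NO₂ = √(M_NO₂/M_X).
0.416 = √(46.01/M_X)
M_X = 46.01 / 0.416² = 46.01 / 0.1731 = 266 g/mol

266 g/mol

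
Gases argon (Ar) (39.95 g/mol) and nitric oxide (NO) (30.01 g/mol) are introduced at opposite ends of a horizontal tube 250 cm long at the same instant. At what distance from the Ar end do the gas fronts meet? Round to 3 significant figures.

116 cm

In equal time, each gas travels a distance ∝ its rate ∝ 1/√M, so d_Ar/d_NO = √(M_NO/M_Ar) = √(30.01/39.95) = 0.8667.
With d_Ar + d_NO = 250 cm, d_NO = 250/(1 + 0.8667) = 133.9 cm.
d_Ar = 250 − 133.9 = 116 cm.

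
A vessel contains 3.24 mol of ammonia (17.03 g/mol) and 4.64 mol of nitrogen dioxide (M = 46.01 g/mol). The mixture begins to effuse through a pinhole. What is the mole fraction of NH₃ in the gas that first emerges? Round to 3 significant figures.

Each component's effusion rate ∝ (its partial pressure)·(1/√M) ∝ n_i/√M_i.
So x_NH₃ in the escaping gas = (n_NH₃/√M_NH₃) / Σ(n_i/√M_i)
= (3.24/√17.03) / (3.24/√17.03 + 4.64/√46.01) = 0.7851/(0.7851 + 0.6841) = 0.534.

0.534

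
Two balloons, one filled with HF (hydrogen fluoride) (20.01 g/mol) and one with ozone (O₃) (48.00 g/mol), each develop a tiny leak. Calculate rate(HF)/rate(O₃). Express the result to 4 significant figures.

1.549

By Graham's law, rate_HF/rate_O₃ = √(M_O₃/M_HF) = √(48.00/20.01) = √2.399 = 1.549.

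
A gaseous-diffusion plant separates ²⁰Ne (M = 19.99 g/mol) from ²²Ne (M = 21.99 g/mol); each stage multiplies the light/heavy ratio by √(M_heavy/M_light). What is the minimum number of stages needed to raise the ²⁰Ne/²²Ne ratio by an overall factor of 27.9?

Single-stage factor α = √(21.99/19.99), so ln α = ½ ln(1.10005) = 0.04768.
Need α^N ≥ 27.9 ⇒ N ≥ ln(27.9) / ln α = 3.329 / 0.04768 = 69.81.
Minimum whole number of stages: N = 70.

70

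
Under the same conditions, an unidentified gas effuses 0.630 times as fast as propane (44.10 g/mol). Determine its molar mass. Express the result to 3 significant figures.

111 g/mol

Since effusion rate ∝ 1/√M, rate_X/rate_C₃H₈ = √(M_C₃H₈/M_X).
0.630 = √(44.10/M_X)
M_X = 44.10 / 0.630² = 44.10 / 0.3969 = 111 g/mol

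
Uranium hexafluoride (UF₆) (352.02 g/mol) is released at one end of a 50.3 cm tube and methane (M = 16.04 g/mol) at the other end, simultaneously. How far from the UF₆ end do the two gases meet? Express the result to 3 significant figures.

The fronts meet when d_UF₆ + d_CH₄ = L with d_UF₆/d_CH₄ = √(M_CH₄/M_UF₆) (Graham's law). Here √(M_CH₄/M_UF₆) = √(16.04/352.02) = 0.2135.
With d_UF₆ + d_CH₄ = 50.3 cm, d_CH₄ = 50.3/(1 + 0.2135) = 41.45 cm.
d_UF₆ = 50.3 − 41.45 = 8.85 cm.

8.85 cm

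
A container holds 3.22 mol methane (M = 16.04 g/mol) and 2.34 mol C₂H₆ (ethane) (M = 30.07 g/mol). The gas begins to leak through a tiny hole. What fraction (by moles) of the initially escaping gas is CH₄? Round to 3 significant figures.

0.653

The effusion rate of species i is ∝ p_i/√M_i ∝ n_i/√M_i.
Mole fraction of CH₄ in the effusate = (n_CH₄/√M_CH₄) / (n_CH₄/√M_CH₄ + n_C₂H₆/√M_C₂H₆)
= (3.22/√16.04) / (3.22/√16.04 + 2.34/√30.07) = 0.8040/(0.8040 + 0.4267) = 0.653.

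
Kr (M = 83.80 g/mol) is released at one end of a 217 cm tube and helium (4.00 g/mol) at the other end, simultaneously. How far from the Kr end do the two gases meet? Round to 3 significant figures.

38.9 cm

In equal time, each gas travels a distance ∝ its rate ∝ 1/√M, so d_Kr/d_He = √(M_He/M_Kr) = √(4.00/83.80) = 0.2185.
With d_Kr + d_He = 217 cm, d_He = 217/(1 + 0.2185) = 178.1 cm.
d_Kr = 217 − 178.1 = 38.9 cm.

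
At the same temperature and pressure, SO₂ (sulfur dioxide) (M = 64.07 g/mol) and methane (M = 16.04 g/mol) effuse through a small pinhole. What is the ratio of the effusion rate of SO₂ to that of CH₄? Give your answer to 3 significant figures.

Graham's law gives rate_SO₂/rate_CH₄ = √(M_CH₄/M_SO₂) = √(16.04/64.07) = √0.2504 = 0.500.

0.500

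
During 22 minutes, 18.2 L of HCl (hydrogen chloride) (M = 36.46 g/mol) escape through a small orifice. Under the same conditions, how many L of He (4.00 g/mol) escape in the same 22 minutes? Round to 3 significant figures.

Since effusion rate ∝ 1/√M, rate_He/rate_HCl = √(M_HCl/M_He) = √(36.46/4.00) = √9.115 = 3.019.
So the volume for He is 18.2 × 3.019 = 54.9 L.

54.9 L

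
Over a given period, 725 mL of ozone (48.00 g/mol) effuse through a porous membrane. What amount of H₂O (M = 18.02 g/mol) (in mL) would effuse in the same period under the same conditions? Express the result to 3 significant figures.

1180 mL

By Graham's law, rate_H₂O/rate_O₃ = √(M_O₃/M_H₂O) = √(48.00/18.02) = √2.664 = 1.632.
So the volume for H₂O is 725 × 1.632 = 1180 mL.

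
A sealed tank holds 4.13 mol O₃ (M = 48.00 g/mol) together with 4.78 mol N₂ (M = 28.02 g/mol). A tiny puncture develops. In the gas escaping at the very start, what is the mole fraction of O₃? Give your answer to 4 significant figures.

Each component's effusion rate ∝ (its partial pressure)·(1/√M) ∝ n_i/√M_i.
Mole fraction of O₃ in the effusate = (n_O₃/√M_O₃) / (n_O₃/√M_O₃ + n_N₂/√M_N₂)
= (4.13/√48.00) / (4.13/√48.00 + 4.78/√28.02) = 0.5961/(0.5961 + 0.9030) = 0.3976.

0.3976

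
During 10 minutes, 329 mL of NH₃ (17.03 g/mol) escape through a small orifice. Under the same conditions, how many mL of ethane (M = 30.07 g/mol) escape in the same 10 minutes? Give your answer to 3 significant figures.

From Graham's law, rate_C₂H₆/rate_NH₃ = √(M_NH₃/M_C₂H₆) = √(17.03/30.07) = √0.5663 = 0.7526.
So the volume for C₂H₆ is 329 × 0.7526 = 248 mL.

248 mL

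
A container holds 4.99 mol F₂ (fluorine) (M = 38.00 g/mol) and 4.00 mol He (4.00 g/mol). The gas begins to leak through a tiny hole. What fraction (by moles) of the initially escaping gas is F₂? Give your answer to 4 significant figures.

0.2881

Effusion rate of each component ∝ n_i/√M_i (partial pressure × 1/√M).
Mole fraction of F₂ in the effusate = (n_F₂/√M_F₂) / (n_F₂/√M_F₂ + n_He/√M_He)
= (4.99/√38.00) / (4.99/√38.00 + 4.00/√4.00) = 0.8095/(0.8095 + 2.000) = 0.2881.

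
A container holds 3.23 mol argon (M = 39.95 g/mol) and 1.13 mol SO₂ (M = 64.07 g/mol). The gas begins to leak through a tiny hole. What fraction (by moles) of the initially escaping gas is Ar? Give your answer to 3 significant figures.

0.784

Effusion rate of each component ∝ n_i/√M_i (partial pressure × 1/√M).
So x_Ar in the escaping gas = (n_Ar/√M_Ar) / Σ(n_i/√M_i)
= (3.23/√39.95) / (3.23/√39.95 + 1.13/√64.07) = 0.5110/(0.5110 + 0.1412) = 0.784.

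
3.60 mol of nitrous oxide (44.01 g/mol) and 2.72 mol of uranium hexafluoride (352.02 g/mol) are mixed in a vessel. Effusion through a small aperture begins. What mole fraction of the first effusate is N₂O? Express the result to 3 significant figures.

0.789

Rate_i ∝ x_i/√M_i (Graham's law weighted by mole fraction), so the effusate composition follows n_i/√M_i.
x_N₂O(eff) = (n_N₂O/√M_N₂O) / (n_N₂O/√M_N₂O + n_UF₆/√M_UF₆)
= (3.60/√44.01) / (3.60/√44.01 + 2.72/√352.02) = 0.5427/(0.5427 + 0.1450) = 0.789.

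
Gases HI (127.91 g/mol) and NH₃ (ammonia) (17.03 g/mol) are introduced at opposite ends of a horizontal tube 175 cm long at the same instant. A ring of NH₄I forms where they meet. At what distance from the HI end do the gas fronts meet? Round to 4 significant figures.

46.78 cm

The fronts meet when d_HI + d_NH₃ = L with d_HI/d_NH₃ = √(M_NH₃/M_HI) (Graham's law). Here √(M_NH₃/M_HI) = √(17.03/127.91) = 0.3649.
With d_HI + d_NH₃ = 175 cm, d_NH₃ = 175/(1 + 0.3649) = 128.2 cm.
d_HI = 175 − 128.2 = 46.78 cm.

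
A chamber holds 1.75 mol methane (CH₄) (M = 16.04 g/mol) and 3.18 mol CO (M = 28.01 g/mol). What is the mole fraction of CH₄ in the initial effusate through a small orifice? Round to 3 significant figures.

Each component's effusion rate ∝ (its partial pressure)·(1/√M) ∝ n_i/√M_i.
Mole fraction of CH₄ in the effusate = (n_CH₄/√M_CH₄) / (n_CH₄/√M_CH₄ + n_CO/√M_CO)
= (1.75/√16.04) / (1.75/√16.04 + 3.18/√28.01) = 0.4370/(0.4370 + 0.6009) = 0.421.

0.421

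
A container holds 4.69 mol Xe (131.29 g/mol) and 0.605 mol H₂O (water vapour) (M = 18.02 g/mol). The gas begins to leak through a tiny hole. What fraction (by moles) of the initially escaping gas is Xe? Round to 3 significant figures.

The effusion rate of species i is ∝ p_i/√M_i ∝ n_i/√M_i.
Mole fraction of Xe in the effusate = (n_Xe/√M_Xe) / (n_Xe/√M_Xe + n_H₂O/√M_H₂O)
= (4.69/√131.29) / (4.69/√131.29 + 0.605/√18.02) = 0.4093/(0.4093 + 0.1425) = 0.742.

0.742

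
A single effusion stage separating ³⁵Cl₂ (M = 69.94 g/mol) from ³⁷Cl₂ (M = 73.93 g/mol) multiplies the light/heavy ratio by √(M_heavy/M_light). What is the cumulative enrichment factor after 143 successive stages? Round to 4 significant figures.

52.82

Overall factor = α^143 with α = √(73.93/69.94), i.e. (73.93/69.94)^(143/2).
= 1.05705^(143/2) = 52.82.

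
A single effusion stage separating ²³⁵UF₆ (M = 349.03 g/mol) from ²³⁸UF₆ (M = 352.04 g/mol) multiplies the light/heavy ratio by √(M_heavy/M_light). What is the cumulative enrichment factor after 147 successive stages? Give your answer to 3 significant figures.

After 147 stages the ratio has grown by (√(352.04/349.03))^147 = (352.04/349.03)^(147/2).
= 1.00862^(147/2) = 1.88.

1.88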